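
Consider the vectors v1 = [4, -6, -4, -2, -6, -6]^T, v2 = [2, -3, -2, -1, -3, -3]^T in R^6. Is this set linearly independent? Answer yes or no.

no

Form the matrix with these vectors as rows and row reduce.
R2 ← R2 − (1/2)·R1: [0, 0, 0, 0, 0, 0]
1 nonzero row, so the 2 vectors span a space of dimension 1.
Since 1 < 2, the vectors are linearly dependent.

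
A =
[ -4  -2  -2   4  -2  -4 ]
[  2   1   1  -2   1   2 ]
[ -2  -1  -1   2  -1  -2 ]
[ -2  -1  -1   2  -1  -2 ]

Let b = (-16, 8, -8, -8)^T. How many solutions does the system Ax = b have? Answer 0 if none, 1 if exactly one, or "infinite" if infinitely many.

Row reduce the augmented matrix [A | b].
R2 ← R2 + (1/2)·R1: [0, 0, 0, 0, 0, 0, 0]
R3 ← R3 − (1/2)·R1: [0, 0, 0, 0, 0, 0, 0]
R4 ← R4 − (1/2)·R1: [0, 0, 0, 0, 0, 0, 0]
The echelon form has 1 nonzero rows, and every pivot lies in the first 6 columns, so rank(A) = rank([A|b]) = 1.
The system is consistent.
rank = 1 < 6 unknowns, so there are infinitely many solutions.

infinite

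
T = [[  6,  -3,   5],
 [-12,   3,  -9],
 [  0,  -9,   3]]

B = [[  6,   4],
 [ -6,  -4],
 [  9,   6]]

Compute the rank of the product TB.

1

First compute TB:
[[ 99,  66],
 [-171, -114],
 [ 81,  54]]
Now row reduce the product.
R2 ← R2 + (19/11)·R1: [0, 0]
R3 ← R3 − (9/11)·R1: [0, 0]
1 nonzero row, so rank(TB) = 1.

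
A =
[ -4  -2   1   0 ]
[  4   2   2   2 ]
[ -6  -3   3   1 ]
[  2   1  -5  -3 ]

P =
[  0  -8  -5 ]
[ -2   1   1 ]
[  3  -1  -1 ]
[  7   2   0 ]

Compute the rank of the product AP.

2

First compute AP:
[[  7,  29,  17],
 [ 16, -28, -20],
 [ 22,  44,  24],
 [-38, -16,  -4]]
Now row reduce the product.
R2 ← R2 − (16/7)·R1: [0, -660/7, -412/7]
R3 ← R3 − (22/7)·R1: [0, -330/7, -206/7]
R4 ← R4 + (38/7)·R1: [0, 990/7, 618/7]
R3 ← R3 − (1/2)·R2: [0, 0, 0]
R4 ← R4 + (3/2)·R2: [0, 0, 0]
2 nonzero rows, so rank(AP) = 2.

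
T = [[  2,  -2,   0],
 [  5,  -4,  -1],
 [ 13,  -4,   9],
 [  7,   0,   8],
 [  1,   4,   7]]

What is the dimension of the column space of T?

Row reduce to echelon form.
R2 ← R2 − (5/2)·R1: [0, 1, -1]
R3 ← R3 − (13/2)·R1: [0, 9, 9]
R4 ← R4 − (7/2)·R1: [0, 7, 8]
R5 ← R5 − (1/2)·R1: [0, 5, 7]
R3 ← R3 − (9)·R2: [0, 0, 18]
R4 ← R4 − (7)·R2: [0, 0, 15]
R5 ← R5 − (5)·R2: [0, 0, 12]
R4 ← R4 − (5/6)·R3: [0, 0, 0]
R5 ← R5 − (2/3)·R3: [0, 0, 0]
Echelon form has 3 nonzero rows, so rank(T) = 3.
The column space has dimension equal to the rank: 3.

3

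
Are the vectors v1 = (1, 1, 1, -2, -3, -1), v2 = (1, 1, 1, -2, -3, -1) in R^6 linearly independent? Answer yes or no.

no

Form the matrix with these vectors as rows and row reduce.
R2 ← R2 − R1: [0, 0, 0, 0, 0, 0]
1 nonzero row, so the 2 vectors span a space of dimension 1.
Since 1 < 2, the vectors are linearly dependent.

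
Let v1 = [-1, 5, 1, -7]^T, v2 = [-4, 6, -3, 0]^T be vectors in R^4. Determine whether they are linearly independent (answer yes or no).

Form the matrix with these vectors as rows and row reduce.
R2 ← R2 − (4)·R1: [0, -14, -7, 28]
2 nonzero rows, so the 2 vectors span a space of dimension 2.
Since 2 = 2, the vectors are linearly independent.

yes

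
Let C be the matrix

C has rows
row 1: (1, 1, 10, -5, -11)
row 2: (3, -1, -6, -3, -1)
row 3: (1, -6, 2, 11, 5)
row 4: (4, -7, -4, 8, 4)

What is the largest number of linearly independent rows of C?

Row reduce to echelon form.
R2 ← R2 − (3)·R1: [0, -4, -36, 12, 32]
R3 ← R3 − R1: [0, -7, -8, 16, 16]
R4 ← R4 − (4)·R1: [0, -11, -44, 28, 48]
R3 ← R3 − (7/4)·R2: [0, 0, 55, -5, -40]
R4 ← R4 − (11/4)·R2: [0, 0, 55, -5, -40]
R4 ← R4 − R3: [0, 0, 0, 0, 0]
Echelon form has 3 nonzero rows, so rank(C) = 3.
The rank gives the maximum number of linearly independent rows: 3.

3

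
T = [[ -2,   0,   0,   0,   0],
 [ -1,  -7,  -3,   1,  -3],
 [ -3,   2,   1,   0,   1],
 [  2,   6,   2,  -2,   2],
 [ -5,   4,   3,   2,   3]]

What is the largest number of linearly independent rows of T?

3

Row reduce to echelon form.
R2 ← R2 − (1/2)·R1: [0, -7, -3, 1, -3]
R3 ← R3 − (3/2)·R1: [0, 2, 1, 0, 1]
R4 ← R4 + R1: [0, 6, 2, -2, 2]
R5 ← R5 − (5/2)·R1: [0, 4, 3, 2, 3]
R3 ← R3 + (2/7)·R2: [0, 0, 1/7, 2/7, 1/7]
R4 ← R4 + (6/7)·R2: [0, 0, -4/7, -8/7, -4/7]
R5 ← R5 + (4/7)·R2: [0, 0, 9/7, 18/7, 9/7]
R4 ← R4 + (4)·R3: [0, 0, 0, 0, 0]
R5 ← R5 − (9)·R3: [0, 0, 0, 0, 0]
Echelon form has 3 nonzero rows, so rank(T) = 3.
The rank gives the maximum number of linearly independent rows: 3.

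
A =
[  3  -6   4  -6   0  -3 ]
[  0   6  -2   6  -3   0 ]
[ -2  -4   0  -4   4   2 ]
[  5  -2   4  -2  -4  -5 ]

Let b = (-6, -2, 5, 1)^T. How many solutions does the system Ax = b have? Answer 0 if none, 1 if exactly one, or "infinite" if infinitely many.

0

Row reduce the augmented matrix [A | b].
R3 ← R3 + (2/3)·R1: [0, -8, 8/3, -8, 4, 0, 1]
R4 ← R4 − (5/3)·R1: [0, 8, -8/3, 8, -4, 0, 11]
R3 ← R3 + (4/3)·R2: [0, 0, 0, 0, 0, 0, -5/3]
R4 ← R4 − (4/3)·R2: [0, 0, 0, 0, 0, 0, 41/3]
R4 ← R4 + (41/5)·R3: [0, 0, 0, 0, 0, 0, 0]
The echelon form has 3 nonzero rows; the last pivot sits in the augmented column, so rank(A) = 2 but rank([A|b]) = 3.
Since the ranks differ, the system is inconsistent.
It has no solutions.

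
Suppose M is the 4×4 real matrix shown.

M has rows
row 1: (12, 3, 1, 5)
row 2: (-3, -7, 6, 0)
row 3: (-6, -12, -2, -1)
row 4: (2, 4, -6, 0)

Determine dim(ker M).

Row reduce to echelon form.
R2 ← R2 + (1/4)·R1: [0, -25/4, 25/4, 5/4]
R3 ← R3 + (1/2)·R1: [0, -21/2, -3/2, 3/2]
R4 ← R4 − (1/6)·R1: [0, 7/2, -37/6, -5/6]
R3 ← R3 − (42/25)·R2: [0, 0, -12, -3/5]
R4 ← R4 + (14/25)·R2: [0, 0, -8/3, -2/15]
R4 ← R4 − (2/9)·R3: [0, 0, 0, 0]
3 nonzero rows, so rank(M) = 3.
M has 4 columns; by rank–nullity, nullity = 4 − 3 = 1.

1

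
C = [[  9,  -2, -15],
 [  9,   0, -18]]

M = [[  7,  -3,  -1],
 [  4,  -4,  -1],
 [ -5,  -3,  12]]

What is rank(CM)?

2

First compute CM:
[[130,  26, -187],
 [153,  27, -225]]
Now row reduce the product.
R2 ← R2 − (153/130)·R1: [0, -18/5, -639/130]
2 nonzero rows, so rank(CM) = 2.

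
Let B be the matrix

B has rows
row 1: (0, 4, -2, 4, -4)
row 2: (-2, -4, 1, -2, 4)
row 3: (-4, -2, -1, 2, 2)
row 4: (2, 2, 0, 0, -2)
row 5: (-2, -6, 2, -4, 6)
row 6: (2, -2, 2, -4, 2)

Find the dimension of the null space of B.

Row reduce to echelon form.
Swap R1 ↔ R2
R3 ← R3 − (2)·R1: [0, 6, -3, 6, -6]
R4 ← R4 + R1: [0, -2, 1, -2, 2]
R5 ← R5 − R1: [0, -2, 1, -2, 2]
R6 ← R6 + R1: [0, -6, 3, -6, 6]
R3 ← R3 − (3/2)·R2: [0, 0, 0, 0, 0]
R4 ← R4 + (1/2)·R2: [0, 0, 0, 0, 0]
R5 ← R5 + (1/2)·R2: [0, 0, 0, 0, 0]
R6 ← R6 + (3/2)·R2: [0, 0, 0, 0, 0]
2 nonzero rows, so rank(B) = 2.
B has 5 columns; by rank–nullity, nullity = 5 − 2 = 3.

3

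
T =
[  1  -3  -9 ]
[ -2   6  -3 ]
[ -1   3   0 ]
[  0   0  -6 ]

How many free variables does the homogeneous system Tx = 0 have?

1

Row reduce to echelon form.
R2 ← R2 + (2)·R1: [0, 0, -21]
R3 ← R3 + R1: [0, 0, -9]
R3 ← R3 − (3/7)·R2: [0, 0, 0]
R4 ← R4 − (2/7)·R2: [0, 0, 0]
2 nonzero rows, so rank(T) = 2.
T has 3 columns; by rank–nullity, nullity = 3 − 2 = 1.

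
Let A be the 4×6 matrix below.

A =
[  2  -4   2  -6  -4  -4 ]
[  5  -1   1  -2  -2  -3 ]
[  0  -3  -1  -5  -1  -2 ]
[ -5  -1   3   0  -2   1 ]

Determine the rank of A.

3

Row reduce to echelon form.
R2 ← R2 − (5/2)·R1: [0, 9, -4, 13, 8, 7]
R4 ← R4 + (5/2)·R1: [0, -11, 8, -15, -12, -9]
R3 ← R3 + (1/3)·R2: [0, 0, -7/3, -2/3, 5/3, 1/3]
R4 ← R4 + (11/9)·R2: [0, 0, 28/9, 8/9, -20/9, -4/9]
R4 ← R4 + (4/3)·R3: [0, 0, 0, 0, 0, 0]
Echelon form has 3 nonzero rows, so rank(A) = 3.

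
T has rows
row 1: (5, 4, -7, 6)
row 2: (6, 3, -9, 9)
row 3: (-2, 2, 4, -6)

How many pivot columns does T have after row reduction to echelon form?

Row reduce to echelon form.
R2 ← R2 − (6/5)·R1: [0, -9/5, -3/5, 9/5]
R3 ← R3 + (2/5)·R1: [0, 18/5, 6/5, -18/5]
R3 ← R3 + (2)·R2: [0, 0, 0, 0]
Echelon form has 2 nonzero rows, so rank(T) = 2.
Each nonzero row contributes one pivot column: 2 pivot columns.

2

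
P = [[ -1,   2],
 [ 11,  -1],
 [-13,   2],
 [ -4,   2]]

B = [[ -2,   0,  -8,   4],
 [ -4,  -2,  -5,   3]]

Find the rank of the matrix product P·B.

First compute PB:
[[ -6,  -4,  -2,   2],
 [-18,   2, -83,  41],
 [ 18,  -4,  94, -46],
 [  0,  -4,  22, -10]]
Now row reduce the product.
R2 ← R2 − (3)·R1: [0, 14, -77, 35]
R3 ← R3 + (3)·R1: [0, -16, 88, -40]
R3 ← R3 + (8/7)·R2: [0, 0, 0, 0]
R4 ← R4 + (2/7)·R2: [0, 0, 0, 0]
2 nonzero rows, so rank(PB) = 2.

2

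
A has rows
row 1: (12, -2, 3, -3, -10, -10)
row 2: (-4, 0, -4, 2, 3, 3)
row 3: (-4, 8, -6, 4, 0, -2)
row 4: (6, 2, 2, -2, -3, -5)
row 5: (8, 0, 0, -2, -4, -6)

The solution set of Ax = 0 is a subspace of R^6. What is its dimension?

2

Row reduce to echelon form.
R2 ← R2 + (1/3)·R1: [0, -2/3, -3, 1, -1/3, -1/3]
R3 ← R3 + (1/3)·R1: [0, 22/3, -5, 3, -10/3, -16/3]
R4 ← R4 − (1/2)·R1: [0, 3, 1/2, -1/2, 2, 0]
R5 ← R5 − (2/3)·R1: [0, 4/3, -2, 0, 8/3, 2/3]
R3 ← R3 + (11)·R2: [0, 0, -38, 14, -7, -9]
R4 ← R4 + (9/2)·R2: [0, 0, -13, 4, 1/2, -3/2]
R5 ← R5 + (2)·R2: [0, 0, -8, 2, 2, 0]
R4 ← R4 − (13/38)·R3: [0, 0, 0, -15/19, 55/19, 30/19]
R5 ← R5 − (4/19)·R3: [0, 0, 0, -18/19, 66/19, 36/19]
R5 ← R5 − (6/5)·R4: [0, 0, 0, 0, 0, 0]
4 nonzero rows, so rank(A) = 4.
A has 6 columns; by rank–nullity, nullity = 6 − 4 = 2.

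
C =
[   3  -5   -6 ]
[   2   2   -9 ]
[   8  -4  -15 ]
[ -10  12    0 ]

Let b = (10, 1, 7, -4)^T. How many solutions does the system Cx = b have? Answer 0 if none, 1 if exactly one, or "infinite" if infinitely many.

Row reduce the augmented matrix [C | b].
R2 ← R2 − (2/3)·R1: [0, 16/3, -5, -17/3]
R3 ← R3 − (8/3)·R1: [0, 28/3, 1, -59/3]
R4 ← R4 + (10/3)·R1: [0, -14/3, -20, 88/3]
R3 ← R3 − (7/4)·R2: [0, 0, 39/4, -39/4]
R4 ← R4 + (7/8)·R2: [0, 0, -195/8, 195/8]
R4 ← R4 + (5/2)·R3: [0, 0, 0, 0]
The echelon form has 3 nonzero rows, and every pivot lies in the first 3 columns, so rank(C) = rank([C|b]) = 3.
The system is consistent.
rank = 3 = number of unknowns, so the solution is unique.

1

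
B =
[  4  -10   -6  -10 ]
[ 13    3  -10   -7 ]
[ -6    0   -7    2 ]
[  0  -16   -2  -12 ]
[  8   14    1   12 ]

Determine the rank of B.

Row reduce to echelon form.
R2 ← R2 − (13/4)·R1: [0, 71/2, 19/2, 51/2]
R3 ← R3 + (3/2)·R1: [0, -15, -16, -13]
R5 ← R5 − (2)·R1: [0, 34, 13, 32]
R3 ← R3 + (30/71)·R2: [0, 0, -851/71, -158/71]
R4 ← R4 + (32/71)·R2: [0, 0, 162/71, -36/71]
R5 ← R5 − (68/71)·R2: [0, 0, 277/71, 538/71]
R4 ← R4 + (162/851)·R3: [0, 0, 0, -792/851]
R5 ← R5 + (277/851)·R3: [0, 0, 0, 5832/851]
R5 ← R5 + (81/11)·R4: [0, 0, 0, 0]
Echelon form has 4 nonzero rows, so rank(B) = 4.

4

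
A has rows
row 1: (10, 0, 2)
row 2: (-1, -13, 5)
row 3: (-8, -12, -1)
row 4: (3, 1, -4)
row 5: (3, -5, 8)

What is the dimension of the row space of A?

Row reduce to echelon form.
R2 ← R2 + (1/10)·R1: [0, -13, 26/5]
R3 ← R3 + (4/5)·R1: [0, -12, 3/5]
R4 ← R4 − (3/10)·R1: [0, 1, -23/5]
R5 ← R5 − (3/10)·R1: [0, -5, 37/5]
R3 ← R3 − (12/13)·R2: [0, 0, -21/5]
R4 ← R4 + (1/13)·R2: [0, 0, -21/5]
R5 ← R5 − (5/13)·R2: [0, 0, 27/5]
R4 ← R4 − R3: [0, 0, 0]
R5 ← R5 + (9/7)·R3: [0, 0, 0]
Echelon form has 3 nonzero rows, so rank(A) = 3.
The row space has dimension equal to the rank: 3.

3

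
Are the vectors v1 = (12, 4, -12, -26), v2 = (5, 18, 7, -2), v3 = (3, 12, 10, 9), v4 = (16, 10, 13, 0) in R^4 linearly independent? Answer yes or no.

Form the matrix with these vectors as rows and row reduce.
R2 ← R2 − (5/12)·R1: [0, 49/3, 12, 53/6]
R3 ← R3 − (1/4)·R1: [0, 11, 13, 31/2]
R4 ← R4 − (4/3)·R1: [0, 14/3, 29, 104/3]
R3 ← R3 − (33/49)·R2: [0, 0, 241/49, 468/49]
R4 ← R4 − (2/7)·R2: [0, 0, 179/7, 225/7]
R4 ← R4 − (1253/241)·R3: [0, 0, 0, -4221/241]
4 nonzero rows, so the 4 vectors span a space of dimension 4.
Since 4 = 4, the vectors are linearly independent.

yes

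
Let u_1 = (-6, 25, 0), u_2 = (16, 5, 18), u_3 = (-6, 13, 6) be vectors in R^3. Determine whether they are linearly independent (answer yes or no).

yes

Form the matrix with these vectors as rows and row reduce.
R2 ← R2 + (8/3)·R1: [0, 215/3, 18]
R3 ← R3 − R1: [0, -12, 6]
R3 ← R3 + (36/215)·R2: [0, 0, 1938/215]
3 nonzero rows, so the 3 vectors span a space of dimension 3.
Since 3 = 3, the vectors are linearly independent.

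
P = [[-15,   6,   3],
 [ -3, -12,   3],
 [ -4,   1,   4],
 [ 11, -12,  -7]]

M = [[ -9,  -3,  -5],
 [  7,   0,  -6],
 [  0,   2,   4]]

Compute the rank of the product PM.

3

First compute PM:
[[177,  51,  51],
 [-57,  15,  99],
 [ 43,  20,  30],
 [-183, -47, -11]]
Now row reduce the product.
R2 ← R2 + (19/59)·R1: [0, 1854/59, 6810/59]
R3 ← R3 − (43/177)·R1: [0, 449/59, 1039/59]
R4 ← R4 + (61/59)·R1: [0, 338/59, 2462/59]
R3 ← R3 − (449/1854)·R2: [0, 0, -3196/309]
R4 ← R4 − (169/927)·R2: [0, 0, 6392/309]
R4 ← R4 + (2)·R3: [0, 0, 0]
3 nonzero rows, so rank(PM) = 3.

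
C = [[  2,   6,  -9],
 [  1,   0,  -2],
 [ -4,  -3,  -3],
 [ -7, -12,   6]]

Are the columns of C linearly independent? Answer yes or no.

Row reduce C to echelon form.
R2 ← R2 − (1/2)·R1: [0, -3, 5/2]
R3 ← R3 + (2)·R1: [0, 9, -21]
R4 ← R4 + (7/2)·R1: [0, 9, -51/2]
R3 ← R3 + (3)·R2: [0, 0, -27/2]
R4 ← R4 + (3)·R2: [0, 0, -18]
R4 ← R4 − (4/3)·R3: [0, 0, 0]
3 pivots among 3 columns.
Every column is a pivot column, so the columns are linearly independent.

yes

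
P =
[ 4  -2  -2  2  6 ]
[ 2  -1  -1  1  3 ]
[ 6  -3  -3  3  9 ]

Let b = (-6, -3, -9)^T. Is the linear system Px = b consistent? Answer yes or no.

yes

Row reduce the augmented matrix [P | b].
R2 ← R2 − (1/2)·R1: [0, 0, 0, 0, 0, 0]
R3 ← R3 − (3/2)·R1: [0, 0, 0, 0, 0, 0]
The echelon form has 1 nonzero rows, and every pivot lies in the first 5 columns, so rank(P) = rank([P|b]) = 1.
The system is consistent.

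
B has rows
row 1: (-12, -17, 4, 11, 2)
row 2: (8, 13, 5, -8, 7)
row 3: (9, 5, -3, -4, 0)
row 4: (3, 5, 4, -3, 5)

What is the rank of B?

Row reduce to echelon form.
R2 ← R2 + (2/3)·R1: [0, 5/3, 23/3, -2/3, 25/3]
R3 ← R3 + (3/4)·R1: [0, -31/4, 0, 17/4, 3/2]
R4 ← R4 + (1/4)·R1: [0, 3/4, 5, -1/4, 11/2]
R3 ← R3 + (93/20)·R2: [0, 0, 713/20, 23/20, 161/4]
R4 ← R4 − (9/20)·R2: [0, 0, 31/20, 1/20, 7/4]
R4 ← R4 − (1/23)·R3: [0, 0, 0, 0, 0]
Echelon form has 3 nonzero rows, so rank(B) = 3.

3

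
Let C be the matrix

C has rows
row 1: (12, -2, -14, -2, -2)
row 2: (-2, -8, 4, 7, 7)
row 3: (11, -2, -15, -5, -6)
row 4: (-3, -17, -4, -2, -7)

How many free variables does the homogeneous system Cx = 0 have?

2

Row reduce to echelon form.
R2 ← R2 + (1/6)·R1: [0, -25/3, 5/3, 20/3, 20/3]
R3 ← R3 − (11/12)·R1: [0, -1/6, -13/6, -19/6, -25/6]
R4 ← R4 + (1/4)·R1: [0, -35/2, -15/2, -5/2, -15/2]
R3 ← R3 − (1/50)·R2: [0, 0, -11/5, -33/10, -43/10]
R4 ← R4 − (21/10)·R2: [0, 0, -11, -33/2, -43/2]
R4 ← R4 − (5)·R3: [0, 0, 0, 0, 0]
3 nonzero rows, so rank(C) = 3.
C has 5 columns; by rank–nullity, nullity = 5 − 3 = 2.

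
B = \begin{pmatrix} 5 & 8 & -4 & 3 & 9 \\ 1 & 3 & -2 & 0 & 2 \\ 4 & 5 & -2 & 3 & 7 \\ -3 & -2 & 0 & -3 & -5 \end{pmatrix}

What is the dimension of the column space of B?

Row reduce to echelon form.
R2 ← R2 − (1/5)·R1: [0, 7/5, -6/5, -3/5, 1/5]
R3 ← R3 − (4/5)·R1: [0, -7/5, 6/5, 3/5, -1/5]
R4 ← R4 + (3/5)·R1: [0, 14/5, -12/5, -6/5, 2/5]
R3 ← R3 + R2: [0, 0, 0, 0, 0]
R4 ← R4 − (2)·R2: [0, 0, 0, 0, 0]
Echelon form has 2 nonzero rows, so rank(B) = 2.
The column space has dimension equal to the rank: 2.

2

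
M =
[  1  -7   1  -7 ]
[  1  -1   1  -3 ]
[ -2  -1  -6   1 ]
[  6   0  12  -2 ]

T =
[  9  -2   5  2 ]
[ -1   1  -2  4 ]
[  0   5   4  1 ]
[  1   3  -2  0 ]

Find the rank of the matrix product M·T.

4

First compute MT:
[[  9, -25,  37, -25],
 [  7,  -7,  17,  -1],
 [-16, -24, -34, -14],
 [ 52,  42,  82,  24]]
Now row reduce the product.
R2 ← R2 − (7/9)·R1: [0, 112/9, -106/9, 166/9]
R3 ← R3 + (16/9)·R1: [0, -616/9, 286/9, -526/9]
R4 ← R4 − (52/9)·R1: [0, 1678/9, -1186/9, 1516/9]
R3 ← R3 + (11/2)·R2: [0, 0, -33, 43]
R4 ← R4 − (839/56)·R2: [0, 0, 1251/28, -3021/28]
R4 ← R4 + (417/308)·R3: [0, 0, 0, -3825/77]
4 nonzero rows, so rank(MT) = 4.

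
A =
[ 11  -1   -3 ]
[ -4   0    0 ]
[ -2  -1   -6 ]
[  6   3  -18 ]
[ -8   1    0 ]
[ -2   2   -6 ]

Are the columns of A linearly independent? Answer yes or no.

Row reduce A to echelon form.
R2 ← R2 + (4/11)·R1: [0, -4/11, -12/11]
R3 ← R3 + (2/11)·R1: [0, -13/11, -72/11]
R4 ← R4 − (6/11)·R1: [0, 39/11, -180/11]
R5 ← R5 + (8/11)·R1: [0, 3/11, -24/11]
R6 ← R6 + (2/11)·R1: [0, 20/11, -72/11]
R3 ← R3 − (13/4)·R2: [0, 0, -3]
R4 ← R4 + (39/4)·R2: [0, 0, -27]
R5 ← R5 + (3/4)·R2: [0, 0, -3]
R6 ← R6 + (5)·R2: [0, 0, -12]
R4 ← R4 − (9)·R3: [0, 0, 0]
R5 ← R5 − R3: [0, 0, 0]
R6 ← R6 − (4)·R3: [0, 0, 0]
3 pivots among 3 columns.
Every column is a pivot column, so the columns are linearly independent.

yes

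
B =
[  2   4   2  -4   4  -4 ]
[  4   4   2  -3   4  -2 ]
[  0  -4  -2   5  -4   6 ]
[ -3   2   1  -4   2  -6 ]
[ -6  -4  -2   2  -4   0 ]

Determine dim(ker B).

4

Row reduce to echelon form.
R2 ← R2 − (2)·R1: [0, -4, -2, 5, -4, 6]
R4 ← R4 + (3/2)·R1: [0, 8, 4, -10, 8, -12]
R5 ← R5 + (3)·R1: [0, 8, 4, -10, 8, -12]
R3 ← R3 − R2: [0, 0, 0, 0, 0, 0]
R4 ← R4 + (2)·R2: [0, 0, 0, 0, 0, 0]
R5 ← R5 + (2)·R2: [0, 0, 0, 0, 0, 0]
2 nonzero rows, so rank(B) = 2.
B has 6 columns; by rank–nullity, nullity = 6 − 2 = 4.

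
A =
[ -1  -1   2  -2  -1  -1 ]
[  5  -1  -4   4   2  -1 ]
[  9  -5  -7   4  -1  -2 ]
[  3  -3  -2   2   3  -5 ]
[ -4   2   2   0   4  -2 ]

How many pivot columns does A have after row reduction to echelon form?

4

Row reduce to echelon form.
R2 ← R2 + (5)·R1: [0, -6, 6, -6, -3, -6]
R3 ← R3 + (9)·R1: [0, -14, 11, -14, -10, -11]
R4 ← R4 + (3)·R1: [0, -6, 4, -4, 0, -8]
R5 ← R5 − (4)·R1: [0, 6, -6, 8, 8, 2]
R3 ← R3 − (7/3)·R2: [0, 0, -3, 0, -3, 3]
R4 ← R4 − R2: [0, 0, -2, 2, 3, -2]
R5 ← R5 + R2: [0, 0, 0, 2, 5, -4]
R4 ← R4 − (2/3)·R3: [0, 0, 0, 2, 5, -4]
R5 ← R5 − R4: [0, 0, 0, 0, 0, 0]
Echelon form has 4 nonzero rows, so rank(A) = 4.
Each nonzero row contributes one pivot column: 4 pivot columns.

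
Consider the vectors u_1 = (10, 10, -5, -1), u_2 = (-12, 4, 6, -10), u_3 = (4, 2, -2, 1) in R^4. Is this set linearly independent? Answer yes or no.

Form the matrix with these vectors as rows and row reduce.
R2 ← R2 + (6/5)·R1: [0, 16, 0, -56/5]
R3 ← R3 − (2/5)·R1: [0, -2, 0, 7/5]
R3 ← R3 + (1/8)·R2: [0, 0, 0, 0]
2 nonzero rows, so the 3 vectors span a space of dimension 2.
Since 2 < 3, the vectors are linearly dependent.

no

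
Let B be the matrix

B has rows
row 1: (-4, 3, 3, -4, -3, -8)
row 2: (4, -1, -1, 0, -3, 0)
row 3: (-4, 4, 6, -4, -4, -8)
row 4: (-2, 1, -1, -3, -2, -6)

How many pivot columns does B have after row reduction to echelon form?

Row reduce to echelon form.
R2 ← R2 + R1: [0, 2, 2, -4, -6, -8]
R3 ← R3 − R1: [0, 1, 3, 0, -1, 0]
R4 ← R4 − (1/2)·R1: [0, -1/2, -5/2, -1, -1/2, -2]
R3 ← R3 − (1/2)·R2: [0, 0, 2, 2, 2, 4]
R4 ← R4 + (1/4)·R2: [0, 0, -2, -2, -2, -4]
R4 ← R4 + R3: [0, 0, 0, 0, 0, 0]
Echelon form has 3 nonzero rows, so rank(B) = 3.
Each nonzero row contributes one pivot column: 3 pivot columns.

3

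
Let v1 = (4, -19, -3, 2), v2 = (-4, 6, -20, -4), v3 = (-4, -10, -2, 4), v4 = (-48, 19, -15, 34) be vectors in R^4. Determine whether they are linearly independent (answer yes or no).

Form the matrix with these vectors as rows and row reduce.
R2 ← R2 + R1: [0, -13, -23, -2]
R3 ← R3 + R1: [0, -29, -5, 6]
R4 ← R4 + (12)·R1: [0, -209, -51, 58]
R3 ← R3 − (29/13)·R2: [0, 0, 602/13, 136/13]
R4 ← R4 − (209/13)·R2: [0, 0, 4144/13, 1172/13]
R4 ← R4 − (296/43)·R3: [0, 0, 0, 780/43]
4 nonzero rows, so the 4 vectors span a space of dimension 4.
Since 4 = 4, the vectors are linearly independent.

yes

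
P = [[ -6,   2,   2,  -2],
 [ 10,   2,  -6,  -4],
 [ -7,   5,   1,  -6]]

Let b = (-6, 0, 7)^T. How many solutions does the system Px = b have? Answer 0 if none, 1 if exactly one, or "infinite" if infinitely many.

0

Row reduce the augmented matrix [P | b].
R2 ← R2 + (5/3)·R1: [0, 16/3, -8/3, -22/3, -10]
R3 ← R3 − (7/6)·R1: [0, 8/3, -4/3, -11/3, 14]
R3 ← R3 − (1/2)·R2: [0, 0, 0, 0, 19]
The echelon form has 3 nonzero rows; the last pivot sits in the augmented column, so rank(P) = 2 but rank([P|b]) = 3.
Since the ranks differ, the system is inconsistent.
It has no solutions.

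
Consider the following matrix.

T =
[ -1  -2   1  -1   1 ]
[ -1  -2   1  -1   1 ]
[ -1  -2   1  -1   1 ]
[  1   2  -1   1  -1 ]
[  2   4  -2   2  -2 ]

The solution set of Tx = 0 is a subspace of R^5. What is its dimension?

Row reduce to echelon form.
R2 ← R2 − R1: [0, 0, 0, 0, 0]
R3 ← R3 − R1: [0, 0, 0, 0, 0]
R4 ← R4 + R1: [0, 0, 0, 0, 0]
R5 ← R5 + (2)·R1: [0, 0, 0, 0, 0]
1 nonzero row, so rank(T) = 1.
T has 5 columns; by rank–nullity, nullity = 5 − 1 = 4.

4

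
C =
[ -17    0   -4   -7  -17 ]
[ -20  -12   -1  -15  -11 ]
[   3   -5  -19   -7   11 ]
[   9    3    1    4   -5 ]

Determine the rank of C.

Row reduce to echelon form.
R2 ← R2 − (20/17)·R1: [0, -12, 63/17, -115/17, 9]
R3 ← R3 + (3/17)·R1: [0, -5, -335/17, -140/17, 8]
R4 ← R4 + (9/17)·R1: [0, 3, -19/17, 5/17, -14]
R3 ← R3 − (5/12)·R2: [0, 0, -85/4, -65/12, 17/4]
R4 ← R4 + (1/4)·R2: [0, 0, -13/68, -95/68, -47/4]
R4 ← R4 − (13/1445)·R3: [0, 0, 0, -1169/867, -1002/85]
Echelon form has 4 nonzero rows, so rank(C) = 4.

4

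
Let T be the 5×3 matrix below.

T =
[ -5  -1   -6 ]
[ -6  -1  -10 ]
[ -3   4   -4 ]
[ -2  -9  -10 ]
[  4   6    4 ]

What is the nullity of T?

0

Row reduce to echelon form.
R2 ← R2 − (6/5)·R1: [0, 1/5, -14/5]
R3 ← R3 − (3/5)·R1: [0, 23/5, -2/5]
R4 ← R4 − (2/5)·R1: [0, -43/5, -38/5]
R5 ← R5 + (4/5)·R1: [0, 26/5, -4/5]
R3 ← R3 − (23)·R2: [0, 0, 64]
R4 ← R4 + (43)·R2: [0, 0, -128]
R5 ← R5 − (26)·R2: [0, 0, 72]
R4 ← R4 + (2)·R3: [0, 0, 0]
R5 ← R5 − (9/8)·R3: [0, 0, 0]
3 nonzero rows, so rank(T) = 3.
T has 3 columns; by rank–nullity, nullity = 3 − 3 = 0.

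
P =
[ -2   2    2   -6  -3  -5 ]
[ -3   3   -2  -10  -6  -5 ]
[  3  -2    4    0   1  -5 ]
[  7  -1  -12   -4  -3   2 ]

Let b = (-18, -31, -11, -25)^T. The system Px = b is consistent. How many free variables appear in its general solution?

Row reduce the augmented matrix [P | b].
R2 ← R2 − (3/2)·R1: [0, 0, -5, -1, -3/2, 5/2, -4]
R3 ← R3 + (3/2)·R1: [0, 1, 7, -9, -7/2, -25/2, -38]
R4 ← R4 + (7/2)·R1: [0, 6, -5, -25, -27/2, -31/2, -88]
Swap R2 ↔ R3
R4 ← R4 − (6)·R2: [0, 0, -47, 29, 15/2, 119/2, 140]
R4 ← R4 − (47/5)·R3: [0, 0, 0, 192/5, 108/5, 36, 888/5]
The echelon form has 4 nonzero rows, and every pivot lies in the first 6 columns, so rank(P) = rank([P|b]) = 4.
The system is consistent.
Free variables = (unknowns) − (rank) = 6 − 4 = 2.

2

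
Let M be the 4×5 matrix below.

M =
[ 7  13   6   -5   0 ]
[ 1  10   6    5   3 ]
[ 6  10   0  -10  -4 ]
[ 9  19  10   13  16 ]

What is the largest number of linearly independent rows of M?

Row reduce to echelon form.
R2 ← R2 − (1/7)·R1: [0, 57/7, 36/7, 40/7, 3]
R3 ← R3 − (6/7)·R1: [0, -8/7, -36/7, -40/7, -4]
R4 ← R4 − (9/7)·R1: [0, 16/7, 16/7, 136/7, 16]
R3 ← R3 + (8/57)·R2: [0, 0, -84/19, -280/57, -68/19]
R4 ← R4 − (16/57)·R2: [0, 0, 16/19, 1016/57, 288/19]
R4 ← R4 + (4/21)·R3: [0, 0, 0, 152/9, 304/21]
Echelon form has 4 nonzero rows, so rank(M) = 4.
The rank gives the maximum number of linearly independent rows: 4.

4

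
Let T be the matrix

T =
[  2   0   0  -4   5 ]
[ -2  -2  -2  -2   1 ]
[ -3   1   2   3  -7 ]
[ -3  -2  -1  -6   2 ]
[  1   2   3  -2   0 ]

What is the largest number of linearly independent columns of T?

Row reduce to echelon form.
R2 ← R2 + R1: [0, -2, -2, -6, 6]
R3 ← R3 + (3/2)·R1: [0, 1, 2, -3, 1/2]
R4 ← R4 + (3/2)·R1: [0, -2, -1, -12, 19/2]
R5 ← R5 − (1/2)·R1: [0, 2, 3, 0, -5/2]
R3 ← R3 + (1/2)·R2: [0, 0, 1, -6, 7/2]
R4 ← R4 − R2: [0, 0, 1, -6, 7/2]
R5 ← R5 + R2: [0, 0, 1, -6, 7/2]
R4 ← R4 − R3: [0, 0, 0, 0, 0]
R5 ← R5 − R3: [0, 0, 0, 0, 0]
Echelon form has 3 nonzero rows, so rank(T) = 3.
The rank gives the maximum number of linearly independent columns: 3.

3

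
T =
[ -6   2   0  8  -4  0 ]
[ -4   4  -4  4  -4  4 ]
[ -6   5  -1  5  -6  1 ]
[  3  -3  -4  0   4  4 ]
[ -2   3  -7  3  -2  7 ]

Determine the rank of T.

Row reduce to echelon form.
R2 ← R2 − (2/3)·R1: [0, 8/3, -4, -4/3, -4/3, 4]
R3 ← R3 − R1: [0, 3, -1, -3, -2, 1]
R4 ← R4 + (1/2)·R1: [0, -2, -4, 4, 2, 4]
R5 ← R5 − (1/3)·R1: [0, 7/3, -7, 1/3, -2/3, 7]
R3 ← R3 − (9/8)·R2: [0, 0, 7/2, -3/2, -1/2, -7/2]
R4 ← R4 + (3/4)·R2: [0, 0, -7, 3, 1, 7]
R5 ← R5 − (7/8)·R2: [0, 0, -7/2, 3/2, 1/2, 7/2]
R4 ← R4 + (2)·R3: [0, 0, 0, 0, 0, 0]
R5 ← R5 + R3: [0, 0, 0, 0, 0, 0]
Echelon form has 3 nonzero rows, so rank(T) = 3.

3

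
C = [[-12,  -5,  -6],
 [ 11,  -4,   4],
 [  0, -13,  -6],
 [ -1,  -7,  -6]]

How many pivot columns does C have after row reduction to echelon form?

Row reduce to echelon form.
R2 ← R2 + (11/12)·R1: [0, -103/12, -3/2]
R4 ← R4 − (1/12)·R1: [0, -79/12, -11/2]
R3 ← R3 − (156/103)·R2: [0, 0, -384/103]
R4 ← R4 − (79/103)·R2: [0, 0, -448/103]
R4 ← R4 − (7/6)·R3: [0, 0, 0]
Echelon form has 3 nonzero rows, so rank(C) = 3.
Each nonzero row contributes one pivot column: 3 pivot columns.

3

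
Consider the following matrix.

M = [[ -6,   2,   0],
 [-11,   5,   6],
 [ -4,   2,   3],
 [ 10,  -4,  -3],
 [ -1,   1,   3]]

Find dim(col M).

2

Row reduce to echelon form.
R2 ← R2 − (11/6)·R1: [0, 4/3, 6]
R3 ← R3 − (2/3)·R1: [0, 2/3, 3]
R4 ← R4 + (5/3)·R1: [0, -2/3, -3]
R5 ← R5 − (1/6)·R1: [0, 2/3, 3]
R3 ← R3 − (1/2)·R2: [0, 0, 0]
R4 ← R4 + (1/2)·R2: [0, 0, 0]
R5 ← R5 − (1/2)·R2: [0, 0, 0]
Echelon form has 2 nonzero rows, so rank(M) = 2.
The column space has dimension equal to the rank: 2.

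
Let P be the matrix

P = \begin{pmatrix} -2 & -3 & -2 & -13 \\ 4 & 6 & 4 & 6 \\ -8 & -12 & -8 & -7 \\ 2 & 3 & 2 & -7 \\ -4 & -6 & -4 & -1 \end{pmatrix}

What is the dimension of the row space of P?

Row reduce to echelon form.
R2 ← R2 + (2)·R1: [0, 0, 0, -20]
R3 ← R3 − (4)·R1: [0, 0, 0, 45]
R4 ← R4 + R1: [0, 0, 0, -20]
R5 ← R5 − (2)·R1: [0, 0, 0, 25]
R3 ← R3 + (9/4)·R2: [0, 0, 0, 0]
R4 ← R4 − R2: [0, 0, 0, 0]
R5 ← R5 + (5/4)·R2: [0, 0, 0, 0]
Echelon form has 2 nonzero rows, so rank(P) = 2.
The row space has dimension equal to the rank: 2.

2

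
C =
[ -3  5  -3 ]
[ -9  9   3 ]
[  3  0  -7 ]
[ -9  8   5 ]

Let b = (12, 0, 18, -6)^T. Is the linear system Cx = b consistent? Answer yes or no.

yes

Row reduce the augmented matrix [C | b].
R2 ← R2 − (3)·R1: [0, -6, 12, -36]
R3 ← R3 + R1: [0, 5, -10, 30]
R4 ← R4 − (3)·R1: [0, -7, 14, -42]
R3 ← R3 + (5/6)·R2: [0, 0, 0, 0]
R4 ← R4 − (7/6)·R2: [0, 0, 0, 0]
The echelon form has 2 nonzero rows, and every pivot lies in the first 3 columns, so rank(C) = rank([C|b]) = 2.
The system is consistent.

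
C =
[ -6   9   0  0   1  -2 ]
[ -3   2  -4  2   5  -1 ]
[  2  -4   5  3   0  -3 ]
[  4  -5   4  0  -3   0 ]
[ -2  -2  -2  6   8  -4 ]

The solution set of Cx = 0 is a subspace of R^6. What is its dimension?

Row reduce to echelon form.
R2 ← R2 − (1/2)·R1: [0, -5/2, -4, 2, 9/2, 0]
R3 ← R3 + (1/3)·R1: [0, -1, 5, 3, 1/3, -11/3]
R4 ← R4 + (2/3)·R1: [0, 1, 4, 0, -7/3, -4/3]
R5 ← R5 − (1/3)·R1: [0, -5, -2, 6, 23/3, -10/3]
R3 ← R3 − (2/5)·R2: [0, 0, 33/5, 11/5, -22/15, -11/3]
R4 ← R4 + (2/5)·R2: [0, 0, 12/5, 4/5, -8/15, -4/3]
R5 ← R5 − (2)·R2: [0, 0, 6, 2, -4/3, -10/3]
R4 ← R4 − (4/11)·R3: [0, 0, 0, 0, 0, 0]
R5 ← R5 − (10/11)·R3: [0, 0, 0, 0, 0, 0]
3 nonzero rows, so rank(C) = 3.
C has 6 columns; by rank–nullity, nullity = 6 − 3 = 3.

3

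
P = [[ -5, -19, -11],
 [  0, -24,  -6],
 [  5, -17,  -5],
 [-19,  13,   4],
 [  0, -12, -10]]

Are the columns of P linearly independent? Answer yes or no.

Row reduce P to echelon form.
R3 ← R3 + R1: [0, -36, -16]
R4 ← R4 − (19/5)·R1: [0, 426/5, 229/5]
R3 ← R3 − (3/2)·R2: [0, 0, -7]
R4 ← R4 + (71/20)·R2: [0, 0, 49/2]
R5 ← R5 − (1/2)·R2: [0, 0, -7]
R4 ← R4 + (7/2)·R3: [0, 0, 0]
R5 ← R5 − R3: [0, 0, 0]
3 pivots among 3 columns.
Every column is a pivot column, so the columns are linearly independent.

yes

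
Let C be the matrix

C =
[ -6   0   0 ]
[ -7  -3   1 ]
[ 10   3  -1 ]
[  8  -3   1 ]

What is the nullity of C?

1

Row reduce to echelon form.
R2 ← R2 − (7/6)·R1: [0, -3, 1]
R3 ← R3 + (5/3)·R1: [0, 3, -1]
R4 ← R4 + (4/3)·R1: [0, -3, 1]
R3 ← R3 + R2: [0, 0, 0]
R4 ← R4 − R2: [0, 0, 0]
2 nonzero rows, so rank(C) = 2.
C has 3 columns; by rank–nullity, nullity = 3 − 2 = 1.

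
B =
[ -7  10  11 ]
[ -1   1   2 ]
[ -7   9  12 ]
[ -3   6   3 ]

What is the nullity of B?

Row reduce to echelon form.
R2 ← R2 − (1/7)·R1: [0, -3/7, 3/7]
R3 ← R3 − R1: [0, -1, 1]
R4 ← R4 − (3/7)·R1: [0, 12/7, -12/7]
R3 ← R3 − (7/3)·R2: [0, 0, 0]
R4 ← R4 + (4)·R2: [0, 0, 0]
2 nonzero rows, so rank(B) = 2.
B has 3 columns; by rank–nullity, nullity = 3 − 2 = 1.

1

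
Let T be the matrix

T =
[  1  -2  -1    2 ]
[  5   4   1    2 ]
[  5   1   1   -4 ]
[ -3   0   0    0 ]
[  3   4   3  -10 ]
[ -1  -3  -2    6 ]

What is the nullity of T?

Row reduce to echelon form.
R2 ← R2 − (5)·R1: [0, 14, 6, -8]
R3 ← R3 − (5)·R1: [0, 11, 6, -14]
R4 ← R4 + (3)·R1: [0, -6, -3, 6]
R5 ← R5 − (3)·R1: [0, 10, 6, -16]
R6 ← R6 + R1: [0, -5, -3, 8]
R3 ← R3 − (11/14)·R2: [0, 0, 9/7, -54/7]
R4 ← R4 + (3/7)·R2: [0, 0, -3/7, 18/7]
R5 ← R5 − (5/7)·R2: [0, 0, 12/7, -72/7]
R6 ← R6 + (5/14)·R2: [0, 0, -6/7, 36/7]
R4 ← R4 + (1/3)·R3: [0, 0, 0, 0]
R5 ← R5 − (4/3)·R3: [0, 0, 0, 0]
R6 ← R6 + (2/3)·R3: [0, 0, 0, 0]
3 nonzero rows, so rank(T) = 3.
T has 4 columns; by rank–nullity, nullity = 4 − 3 = 1.

1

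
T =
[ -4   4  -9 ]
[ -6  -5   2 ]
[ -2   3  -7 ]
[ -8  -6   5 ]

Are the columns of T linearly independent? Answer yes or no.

yes

Row reduce T to echelon form.
R2 ← R2 − (3/2)·R1: [0, -11, 31/2]
R3 ← R3 − (1/2)·R1: [0, 1, -5/2]
R4 ← R4 − (2)·R1: [0, -14, 23]
R3 ← R3 + (1/11)·R2: [0, 0, -12/11]
R4 ← R4 − (14/11)·R2: [0, 0, 36/11]
R4 ← R4 + (3)·R3: [0, 0, 0]
3 pivots among 3 columns.
Every column is a pivot column, so the columns are linearly independent.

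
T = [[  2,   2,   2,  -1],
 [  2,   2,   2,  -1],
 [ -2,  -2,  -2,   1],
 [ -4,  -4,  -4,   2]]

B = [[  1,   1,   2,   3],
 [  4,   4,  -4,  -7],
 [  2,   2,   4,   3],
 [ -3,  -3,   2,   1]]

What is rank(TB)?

1

First compute TB:
[[ 17,  17,   2,  -3],
 [ 17,  17,   2,  -3],
 [-17, -17,  -2,   3],
 [-34, -34,  -4,   6]]
Now row reduce the product.
R2 ← R2 − R1: [0, 0, 0, 0]
R3 ← R3 + R1: [0, 0, 0, 0]
R4 ← R4 + (2)·R1: [0, 0, 0, 0]
1 nonzero row, so rank(TB) = 1.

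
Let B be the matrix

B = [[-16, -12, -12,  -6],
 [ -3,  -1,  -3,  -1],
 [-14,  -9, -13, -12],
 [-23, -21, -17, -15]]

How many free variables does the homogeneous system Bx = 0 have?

0

Row reduce to echelon form.
R2 ← R2 − (3/16)·R1: [0, 5/4, -3/4, 1/8]
R3 ← R3 − (7/8)·R1: [0, 3/2, -5/2, -27/4]
R4 ← R4 − (23/16)·R1: [0, -15/4, 1/4, -51/8]
R3 ← R3 − (6/5)·R2: [0, 0, -8/5, -69/10]
R4 ← R4 + (3)·R2: [0, 0, -2, -6]
R4 ← R4 − (5/4)·R3: [0, 0, 0, 21/8]
4 nonzero rows, so rank(B) = 4.
B has 4 columns; by rank–nullity, nullity = 4 − 4 = 0.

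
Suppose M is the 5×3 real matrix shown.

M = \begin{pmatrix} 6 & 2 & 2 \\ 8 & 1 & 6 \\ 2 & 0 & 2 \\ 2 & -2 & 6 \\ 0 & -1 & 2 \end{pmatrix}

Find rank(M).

2

Row reduce to echelon form.
R2 ← R2 − (4/3)·R1: [0, -5/3, 10/3]
R3 ← R3 − (1/3)·R1: [0, -2/3, 4/3]
R4 ← R4 − (1/3)·R1: [0, -8/3, 16/3]
R3 ← R3 − (2/5)·R2: [0, 0, 0]
R4 ← R4 − (8/5)·R2: [0, 0, 0]
R5 ← R5 − (3/5)·R2: [0, 0, 0]
Echelon form has 2 nonzero rows, so rank(M) = 2.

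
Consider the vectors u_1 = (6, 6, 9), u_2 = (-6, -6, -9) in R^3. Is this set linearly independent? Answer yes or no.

Form the matrix with these vectors as rows and row reduce.
R2 ← R2 + R1: [0, 0, 0]
1 nonzero row, so the 2 vectors span a space of dimension 1.
Since 1 < 2, the vectors are linearly dependent.

no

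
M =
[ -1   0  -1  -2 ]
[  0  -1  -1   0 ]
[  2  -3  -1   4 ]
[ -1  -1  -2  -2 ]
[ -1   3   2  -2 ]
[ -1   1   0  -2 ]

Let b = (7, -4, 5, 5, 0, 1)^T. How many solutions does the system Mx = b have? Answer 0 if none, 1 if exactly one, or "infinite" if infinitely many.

0

Row reduce the augmented matrix [M | b].
R3 ← R3 + (2)·R1: [0, -3, -3, 0, 19]
R4 ← R4 − R1: [0, -1, -1, 0, -2]
R5 ← R5 − R1: [0, 3, 3, 0, -7]
R6 ← R6 − R1: [0, 1, 1, 0, -6]
R3 ← R3 − (3)·R2: [0, 0, 0, 0, 31]
R4 ← R4 − R2: [0, 0, 0, 0, 2]
R5 ← R5 + (3)·R2: [0, 0, 0, 0, -19]
R6 ← R6 + R2: [0, 0, 0, 0, -10]
R4 ← R4 − (2/31)·R3: [0, 0, 0, 0, 0]
R5 ← R5 + (19/31)·R3: [0, 0, 0, 0, 0]
R6 ← R6 + (10/31)·R3: [0, 0, 0, 0, 0]
The echelon form has 3 nonzero rows; the last pivot sits in the augmented column, so rank(M) = 2 but rank([M|b]) = 3.
Since the ranks differ, the system is inconsistent.
It has no solutions.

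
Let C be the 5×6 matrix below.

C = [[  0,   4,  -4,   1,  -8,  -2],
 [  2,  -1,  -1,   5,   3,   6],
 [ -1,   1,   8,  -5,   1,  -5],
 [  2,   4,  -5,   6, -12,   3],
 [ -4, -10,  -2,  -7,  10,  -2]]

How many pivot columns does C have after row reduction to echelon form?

5

Row reduce to echelon form.
Swap R1 ↔ R2
R3 ← R3 + (1/2)·R1: [0, 1/2, 15/2, -5/2, 5/2, -2]
R4 ← R4 − R1: [0, 5, -4, 1, -15, -3]
R5 ← R5 + (2)·R1: [0, -12, -4, 3, 16, 10]
R3 ← R3 − (1/8)·R2: [0, 0, 8, -21/8, 7/2, -7/4]
R4 ← R4 − (5/4)·R2: [0, 0, 1, -1/4, -5, -1/2]
R5 ← R5 + (3)·R2: [0, 0, -16, 6, -8, 4]
R4 ← R4 − (1/8)·R3: [0, 0, 0, 5/64, -87/16, -9/32]
R5 ← R5 + (2)·R3: [0, 0, 0, 3/4, -1, 1/2]
R5 ← R5 − (48/5)·R4: [0, 0, 0, 0, 256/5, 16/5]
Echelon form has 5 nonzero rows, so rank(C) = 5.
Each nonzero row contributes one pivot column: 5 pivot columns.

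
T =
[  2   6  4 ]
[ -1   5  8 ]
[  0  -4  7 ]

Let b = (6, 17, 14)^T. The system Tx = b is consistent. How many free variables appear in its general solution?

0

Row reduce the augmented matrix [T | b].
R2 ← R2 + (1/2)·R1: [0, 8, 10, 20]
R3 ← R3 + (1/2)·R2: [0, 0, 12, 24]
The echelon form has 3 nonzero rows, and every pivot lies in the first 3 columns, so rank(T) = rank([T|b]) = 3.
The system is consistent.
Free variables = (unknowns) − (rank) = 3 − 3 = 0.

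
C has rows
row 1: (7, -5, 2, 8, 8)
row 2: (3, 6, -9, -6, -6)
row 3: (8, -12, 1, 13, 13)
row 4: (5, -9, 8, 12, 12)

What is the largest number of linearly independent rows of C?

Row reduce to echelon form.
R2 ← R2 − (3/7)·R1: [0, 57/7, -69/7, -66/7, -66/7]
R3 ← R3 − (8/7)·R1: [0, -44/7, -9/7, 27/7, 27/7]
R4 ← R4 − (5/7)·R1: [0, -38/7, 46/7, 44/7, 44/7]
R3 ← R3 + (44/57)·R2: [0, 0, -169/19, -65/19, -65/19]
R4 ← R4 + (2/3)·R2: [0, 0, 0, 0, 0]
Echelon form has 3 nonzero rows, so rank(C) = 3.
The rank gives the maximum number of linearly independent rows: 3.

3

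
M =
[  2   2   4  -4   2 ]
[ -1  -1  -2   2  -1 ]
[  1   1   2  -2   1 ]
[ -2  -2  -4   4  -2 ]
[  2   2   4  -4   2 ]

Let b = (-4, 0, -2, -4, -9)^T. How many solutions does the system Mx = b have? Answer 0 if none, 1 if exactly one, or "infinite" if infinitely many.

0

Row reduce the augmented matrix [M | b].
R2 ← R2 + (1/2)·R1: [0, 0, 0, 0, 0, -2]
R3 ← R3 − (1/2)·R1: [0, 0, 0, 0, 0, 0]
R4 ← R4 + R1: [0, 0, 0, 0, 0, -8]
R5 ← R5 − R1: [0, 0, 0, 0, 0, -5]
R4 ← R4 − (4)·R2: [0, 0, 0, 0, 0, 0]
R5 ← R5 − (5/2)·R2: [0, 0, 0, 0, 0, 0]
The echelon form has 2 nonzero rows; the last pivot sits in the augmented column, so rank(M) = 1 but rank([M|b]) = 2.
Since the ranks differ, the system is inconsistent.
It has no solutions.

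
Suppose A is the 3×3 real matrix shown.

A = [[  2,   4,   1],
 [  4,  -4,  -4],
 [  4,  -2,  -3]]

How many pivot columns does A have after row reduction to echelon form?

Row reduce to echelon form.
R2 ← R2 − (2)·R1: [0, -12, -6]
R3 ← R3 − (2)·R1: [0, -10, -5]
R3 ← R3 − (5/6)·R2: [0, 0, 0]
Echelon form has 2 nonzero rows, so rank(A) = 2.
Each nonzero row contributes one pivot column: 2 pivot columns.

2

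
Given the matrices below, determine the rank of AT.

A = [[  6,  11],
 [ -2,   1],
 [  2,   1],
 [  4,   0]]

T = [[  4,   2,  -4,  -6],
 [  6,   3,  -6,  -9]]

First compute AT:
[[ 90,  45, -90, -135],
 [ -2,  -1,   2,   3],
 [ 14,   7, -14, -21],
 [ 16,   8, -16, -24]]
Now row reduce the product.
R2 ← R2 + (1/45)·R1: [0, 0, 0, 0]
R3 ← R3 − (7/45)·R1: [0, 0, 0, 0]
R4 ← R4 − (8/45)·R1: [0, 0, 0, 0]
1 nonzero row, so rank(AT) = 1.

1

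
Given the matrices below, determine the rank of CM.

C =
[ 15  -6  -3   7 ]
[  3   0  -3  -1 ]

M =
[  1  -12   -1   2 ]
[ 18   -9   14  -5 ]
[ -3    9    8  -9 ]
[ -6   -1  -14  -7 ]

2

First compute CM:
[[-126, -160, -221,  38],
 [ 18, -62, -13,  40]]
Now row reduce the product.
R2 ← R2 + (1/7)·R1: [0, -594/7, -312/7, 318/7]
2 nonzero rows, so rank(CM) = 2.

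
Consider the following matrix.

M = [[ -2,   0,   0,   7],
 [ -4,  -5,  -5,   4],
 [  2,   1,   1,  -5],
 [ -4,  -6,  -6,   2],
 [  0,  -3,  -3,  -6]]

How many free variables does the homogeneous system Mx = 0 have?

Row reduce to echelon form.
R2 ← R2 − (2)·R1: [0, -5, -5, -10]
R3 ← R3 + R1: [0, 1, 1, 2]
R4 ← R4 − (2)·R1: [0, -6, -6, -12]
R3 ← R3 + (1/5)·R2: [0, 0, 0, 0]
R4 ← R4 − (6/5)·R2: [0, 0, 0, 0]
R5 ← R5 − (3/5)·R2: [0, 0, 0, 0]
2 nonzero rows, so rank(M) = 2.
M has 4 columns; by rank–nullity, nullity = 4 − 2 = 2.

2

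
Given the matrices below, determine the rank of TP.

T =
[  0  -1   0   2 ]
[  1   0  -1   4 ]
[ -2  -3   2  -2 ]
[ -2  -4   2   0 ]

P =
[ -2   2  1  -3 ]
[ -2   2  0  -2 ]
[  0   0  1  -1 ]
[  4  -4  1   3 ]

First compute TP:
[[ 10, -10,   2,   8],
 [ 14, -14,   4,  10],
 [  2,  -2,  -2,   4],
 [ 12, -12,   0,  12]]
Now row reduce the product.
R2 ← R2 − (7/5)·R1: [0, 0, 6/5, -6/5]
R3 ← R3 − (1/5)·R1: [0, 0, -12/5, 12/5]
R4 ← R4 − (6/5)·R1: [0, 0, -12/5, 12/5]
R3 ← R3 + (2)·R2: [0, 0, 0, 0]
R4 ← R4 + (2)·R2: [0, 0, 0, 0]
2 nonzero rows, so rank(TP) = 2.

2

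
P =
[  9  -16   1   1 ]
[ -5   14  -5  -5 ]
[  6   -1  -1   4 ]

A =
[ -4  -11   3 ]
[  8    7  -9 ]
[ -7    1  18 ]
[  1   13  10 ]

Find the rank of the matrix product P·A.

3

First compute PA:
[[-170, -197, 199],
 [162,  83, -281],
 [-21, -22,  49]]
Now row reduce the product.
R2 ← R2 + (81/85)·R1: [0, -8902/85, -7766/85]
R3 ← R3 − (21/170)·R1: [0, 397/170, 4151/170]
R3 ← R3 + (397/17804)·R2: [0, 0, 99615/4451]
3 nonzero rows, so rank(PA) = 3.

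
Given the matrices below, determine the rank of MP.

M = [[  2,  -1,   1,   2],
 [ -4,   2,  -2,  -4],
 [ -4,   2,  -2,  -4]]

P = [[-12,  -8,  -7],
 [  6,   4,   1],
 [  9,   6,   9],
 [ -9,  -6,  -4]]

First compute MP:
[[-39, -26, -14],
 [ 78,  52,  28],
 [ 78,  52,  28]]
Now row reduce the product.
R2 ← R2 + (2)·R1: [0, 0, 0]
R3 ← R3 + (2)·R1: [0, 0, 0]
1 nonzero row, so rank(MP) = 1.

1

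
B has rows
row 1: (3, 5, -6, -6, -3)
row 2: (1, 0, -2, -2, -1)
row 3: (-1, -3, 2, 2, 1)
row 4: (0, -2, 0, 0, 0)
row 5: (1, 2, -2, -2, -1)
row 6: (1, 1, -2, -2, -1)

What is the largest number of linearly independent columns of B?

2

Row reduce to echelon form.
R2 ← R2 − (1/3)·R1: [0, -5/3, 0, 0, 0]
R3 ← R3 + (1/3)·R1: [0, -4/3, 0, 0, 0]
R5 ← R5 − (1/3)·R1: [0, 1/3, 0, 0, 0]
R6 ← R6 − (1/3)·R1: [0, -2/3, 0, 0, 0]
R3 ← R3 − (4/5)·R2: [0, 0, 0, 0, 0]
R4 ← R4 − (6/5)·R2: [0, 0, 0, 0, 0]
R5 ← R5 + (1/5)·R2: [0, 0, 0, 0, 0]
R6 ← R6 − (2/5)·R2: [0, 0, 0, 0, 0]
Echelon form has 2 nonzero rows, so rank(B) = 2.
The rank gives the maximum number of linearly independent columns: 2.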